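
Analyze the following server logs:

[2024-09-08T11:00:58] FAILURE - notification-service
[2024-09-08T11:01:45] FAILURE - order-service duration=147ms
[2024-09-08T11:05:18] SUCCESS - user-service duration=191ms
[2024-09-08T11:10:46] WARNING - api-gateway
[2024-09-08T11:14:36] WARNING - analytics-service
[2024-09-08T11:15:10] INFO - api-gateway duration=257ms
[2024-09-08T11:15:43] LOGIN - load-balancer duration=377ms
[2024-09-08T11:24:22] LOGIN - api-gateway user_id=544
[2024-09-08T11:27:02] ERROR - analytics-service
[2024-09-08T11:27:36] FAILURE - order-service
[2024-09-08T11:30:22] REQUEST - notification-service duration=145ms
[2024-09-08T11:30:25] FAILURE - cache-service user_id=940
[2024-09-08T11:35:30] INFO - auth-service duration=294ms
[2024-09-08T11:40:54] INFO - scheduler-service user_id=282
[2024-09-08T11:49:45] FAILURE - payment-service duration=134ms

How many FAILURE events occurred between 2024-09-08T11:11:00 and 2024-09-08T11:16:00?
0

To count events in the time window:

1. Window boundaries: 2024-09-08T11:11:00 to 2024-09-08T11:16:00
2. Filter for FAILURE events within this window
3. Count matching events: 0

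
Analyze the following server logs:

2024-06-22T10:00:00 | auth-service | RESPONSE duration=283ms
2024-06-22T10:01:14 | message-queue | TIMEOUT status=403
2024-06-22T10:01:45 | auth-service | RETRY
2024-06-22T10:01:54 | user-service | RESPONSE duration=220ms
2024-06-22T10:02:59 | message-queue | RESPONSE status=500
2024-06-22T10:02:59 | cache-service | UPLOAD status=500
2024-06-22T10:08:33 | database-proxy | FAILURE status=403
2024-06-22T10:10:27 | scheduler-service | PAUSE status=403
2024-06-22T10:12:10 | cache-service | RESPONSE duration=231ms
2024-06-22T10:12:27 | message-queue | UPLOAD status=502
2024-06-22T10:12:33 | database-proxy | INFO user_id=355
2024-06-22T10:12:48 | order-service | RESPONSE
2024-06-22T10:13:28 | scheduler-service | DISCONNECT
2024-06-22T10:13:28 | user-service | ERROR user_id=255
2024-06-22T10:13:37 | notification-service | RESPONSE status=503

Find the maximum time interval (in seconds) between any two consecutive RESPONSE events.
551

To find the longest gap:

1. Extract all RESPONSE events in chronological order
2. Calculate time differences between consecutive events
3. Find the maximum difference
4. Longest gap: 551 seconds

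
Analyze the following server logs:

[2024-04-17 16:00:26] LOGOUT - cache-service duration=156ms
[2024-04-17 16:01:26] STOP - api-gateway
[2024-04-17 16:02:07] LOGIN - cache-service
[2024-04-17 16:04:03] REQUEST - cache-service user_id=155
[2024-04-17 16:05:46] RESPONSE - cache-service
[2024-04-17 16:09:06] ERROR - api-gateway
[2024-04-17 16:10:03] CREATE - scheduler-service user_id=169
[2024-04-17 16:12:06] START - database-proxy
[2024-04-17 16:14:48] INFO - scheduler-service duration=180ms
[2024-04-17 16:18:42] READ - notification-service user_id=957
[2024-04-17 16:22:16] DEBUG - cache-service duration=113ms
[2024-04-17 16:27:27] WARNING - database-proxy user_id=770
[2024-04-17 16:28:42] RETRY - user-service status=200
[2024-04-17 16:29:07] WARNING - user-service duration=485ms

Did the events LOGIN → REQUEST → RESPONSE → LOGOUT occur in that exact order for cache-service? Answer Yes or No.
No

To verify sequence order:

1. Find all events in sequence LOGIN → REQUEST → RESPONSE → LOGOUT for cache-service
2. Extract their timestamps
3. Check if timestamps are in ascending order
4. Result: No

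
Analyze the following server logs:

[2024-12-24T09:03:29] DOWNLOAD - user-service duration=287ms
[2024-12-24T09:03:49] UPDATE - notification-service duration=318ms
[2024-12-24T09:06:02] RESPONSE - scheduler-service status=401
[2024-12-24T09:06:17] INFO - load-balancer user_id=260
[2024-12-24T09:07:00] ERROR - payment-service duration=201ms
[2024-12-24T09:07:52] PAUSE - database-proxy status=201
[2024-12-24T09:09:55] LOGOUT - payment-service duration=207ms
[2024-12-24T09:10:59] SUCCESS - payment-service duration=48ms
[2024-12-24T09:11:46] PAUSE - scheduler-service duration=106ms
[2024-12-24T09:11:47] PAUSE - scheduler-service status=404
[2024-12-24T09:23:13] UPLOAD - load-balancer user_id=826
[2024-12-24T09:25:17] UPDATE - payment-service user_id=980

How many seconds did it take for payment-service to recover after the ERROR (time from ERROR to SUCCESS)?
239

To calculate recovery time:

1. Find ERROR event for payment-service: 2024-12-24T09:07:00
2. Find next SUCCESS event for payment-service: 2024-12-24T09:10:59
3. Recovery time: 2024-12-24T09:10:59 - 2024-12-24T09:07:00 = 239 seconds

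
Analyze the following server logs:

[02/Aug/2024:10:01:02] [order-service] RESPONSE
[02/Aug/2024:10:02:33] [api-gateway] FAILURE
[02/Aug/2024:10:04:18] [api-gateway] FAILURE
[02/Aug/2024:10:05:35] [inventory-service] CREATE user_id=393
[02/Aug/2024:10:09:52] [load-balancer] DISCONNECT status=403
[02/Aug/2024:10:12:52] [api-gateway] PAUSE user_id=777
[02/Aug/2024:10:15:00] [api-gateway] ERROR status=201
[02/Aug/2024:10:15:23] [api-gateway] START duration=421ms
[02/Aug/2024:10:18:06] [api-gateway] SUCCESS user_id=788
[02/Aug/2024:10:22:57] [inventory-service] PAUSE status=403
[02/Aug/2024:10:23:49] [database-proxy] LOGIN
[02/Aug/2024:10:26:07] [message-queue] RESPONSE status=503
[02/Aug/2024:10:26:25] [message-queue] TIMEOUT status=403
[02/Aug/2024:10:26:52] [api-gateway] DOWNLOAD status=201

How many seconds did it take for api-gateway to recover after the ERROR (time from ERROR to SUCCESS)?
186

To calculate recovery time:

1. Find ERROR event for api-gateway: 02/Aug/2024:10:15:00
2. Find next SUCCESS event for api-gateway: 02/Aug/2024:10:18:06
3. Recovery time: 02/Aug/2024:10:18:06 - 02/Aug/2024:10:15:00 = 186 seconds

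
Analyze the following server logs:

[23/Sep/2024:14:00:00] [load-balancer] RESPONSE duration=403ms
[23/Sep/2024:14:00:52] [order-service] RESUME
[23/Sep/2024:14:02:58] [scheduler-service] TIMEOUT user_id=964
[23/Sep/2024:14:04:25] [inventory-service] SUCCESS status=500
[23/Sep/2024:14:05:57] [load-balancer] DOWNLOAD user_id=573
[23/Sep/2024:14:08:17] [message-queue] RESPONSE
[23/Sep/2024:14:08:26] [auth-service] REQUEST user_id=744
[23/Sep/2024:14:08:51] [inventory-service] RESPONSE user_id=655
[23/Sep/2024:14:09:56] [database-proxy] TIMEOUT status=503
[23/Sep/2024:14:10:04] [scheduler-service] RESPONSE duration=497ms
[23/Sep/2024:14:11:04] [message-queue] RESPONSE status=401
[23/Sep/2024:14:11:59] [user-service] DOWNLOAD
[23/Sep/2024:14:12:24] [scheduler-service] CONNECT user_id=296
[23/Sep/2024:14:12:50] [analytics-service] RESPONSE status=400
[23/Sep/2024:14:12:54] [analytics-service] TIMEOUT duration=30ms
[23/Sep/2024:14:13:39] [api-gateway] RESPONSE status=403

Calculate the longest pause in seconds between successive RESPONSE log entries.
497

To find the longest gap:

1. Extract all RESPONSE events in chronological order
2. Calculate time differences between consecutive events
3. Find the maximum difference
4. Longest gap: 497 seconds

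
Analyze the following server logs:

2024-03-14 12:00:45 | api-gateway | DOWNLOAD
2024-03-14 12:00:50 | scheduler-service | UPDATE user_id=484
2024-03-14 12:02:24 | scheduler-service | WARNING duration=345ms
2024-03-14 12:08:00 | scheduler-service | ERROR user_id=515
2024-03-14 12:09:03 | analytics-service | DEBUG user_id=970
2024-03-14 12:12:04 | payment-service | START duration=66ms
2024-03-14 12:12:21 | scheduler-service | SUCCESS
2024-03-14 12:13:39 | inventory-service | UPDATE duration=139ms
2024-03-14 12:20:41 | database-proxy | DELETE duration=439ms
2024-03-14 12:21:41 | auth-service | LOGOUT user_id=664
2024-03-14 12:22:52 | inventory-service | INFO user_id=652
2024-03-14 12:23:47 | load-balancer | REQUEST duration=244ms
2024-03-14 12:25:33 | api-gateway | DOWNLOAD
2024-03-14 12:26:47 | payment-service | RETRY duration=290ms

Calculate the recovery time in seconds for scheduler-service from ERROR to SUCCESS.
261

To calculate recovery time:

1. Find ERROR event for scheduler-service: 2024-03-14 12:08:00
2. Find next SUCCESS event for scheduler-service: 2024-03-14 12:12:21
3. Recovery time: 2024-03-14 12:12:21 - 2024-03-14 12:08:00 = 261 seconds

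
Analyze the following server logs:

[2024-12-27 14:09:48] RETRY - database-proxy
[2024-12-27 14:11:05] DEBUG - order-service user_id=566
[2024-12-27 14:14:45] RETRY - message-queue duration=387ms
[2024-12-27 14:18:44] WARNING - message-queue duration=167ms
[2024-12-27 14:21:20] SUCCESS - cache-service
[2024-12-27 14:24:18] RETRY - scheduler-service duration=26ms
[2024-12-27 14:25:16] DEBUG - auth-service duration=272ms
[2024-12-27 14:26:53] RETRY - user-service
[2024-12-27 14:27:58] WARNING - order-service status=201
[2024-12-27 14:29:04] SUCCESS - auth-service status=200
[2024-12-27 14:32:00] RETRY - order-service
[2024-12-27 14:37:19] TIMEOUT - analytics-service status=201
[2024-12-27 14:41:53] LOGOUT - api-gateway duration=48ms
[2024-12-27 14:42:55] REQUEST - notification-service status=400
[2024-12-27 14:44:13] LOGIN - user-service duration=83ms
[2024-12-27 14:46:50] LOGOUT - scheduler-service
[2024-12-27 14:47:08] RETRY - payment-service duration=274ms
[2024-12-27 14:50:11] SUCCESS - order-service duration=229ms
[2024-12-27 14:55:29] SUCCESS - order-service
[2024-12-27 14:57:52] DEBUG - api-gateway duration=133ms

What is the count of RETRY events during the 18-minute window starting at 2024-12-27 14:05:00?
2

To count events in the time window:

1. Window boundaries: 2024-12-27 14:05:00 to 2024-12-27 14:23:00
2. Filter for RETRY events within this window
3. Count matching events: 2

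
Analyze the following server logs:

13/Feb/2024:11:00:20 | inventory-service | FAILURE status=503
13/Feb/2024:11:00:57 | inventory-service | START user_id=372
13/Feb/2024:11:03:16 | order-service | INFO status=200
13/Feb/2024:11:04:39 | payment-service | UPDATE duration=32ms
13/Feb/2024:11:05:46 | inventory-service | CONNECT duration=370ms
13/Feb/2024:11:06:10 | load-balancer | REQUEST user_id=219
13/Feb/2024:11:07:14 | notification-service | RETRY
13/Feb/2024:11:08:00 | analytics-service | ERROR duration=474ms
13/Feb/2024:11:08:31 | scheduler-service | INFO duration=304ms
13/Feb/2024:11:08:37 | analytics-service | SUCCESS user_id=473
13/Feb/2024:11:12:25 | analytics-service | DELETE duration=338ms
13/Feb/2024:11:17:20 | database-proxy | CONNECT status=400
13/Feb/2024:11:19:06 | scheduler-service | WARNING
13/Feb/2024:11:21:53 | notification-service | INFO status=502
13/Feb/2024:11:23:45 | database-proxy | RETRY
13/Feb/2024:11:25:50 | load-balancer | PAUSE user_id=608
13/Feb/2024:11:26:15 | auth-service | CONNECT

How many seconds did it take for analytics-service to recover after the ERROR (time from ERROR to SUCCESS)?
37

To calculate recovery time:

1. Find ERROR event for analytics-service: 13/Feb/2024:11:08:00
2. Find next SUCCESS event for analytics-service: 13/Feb/2024:11:08:37
3. Recovery time: 13/Feb/2024:11:08:37 - 13/Feb/2024:11:08:00 = 37 seconds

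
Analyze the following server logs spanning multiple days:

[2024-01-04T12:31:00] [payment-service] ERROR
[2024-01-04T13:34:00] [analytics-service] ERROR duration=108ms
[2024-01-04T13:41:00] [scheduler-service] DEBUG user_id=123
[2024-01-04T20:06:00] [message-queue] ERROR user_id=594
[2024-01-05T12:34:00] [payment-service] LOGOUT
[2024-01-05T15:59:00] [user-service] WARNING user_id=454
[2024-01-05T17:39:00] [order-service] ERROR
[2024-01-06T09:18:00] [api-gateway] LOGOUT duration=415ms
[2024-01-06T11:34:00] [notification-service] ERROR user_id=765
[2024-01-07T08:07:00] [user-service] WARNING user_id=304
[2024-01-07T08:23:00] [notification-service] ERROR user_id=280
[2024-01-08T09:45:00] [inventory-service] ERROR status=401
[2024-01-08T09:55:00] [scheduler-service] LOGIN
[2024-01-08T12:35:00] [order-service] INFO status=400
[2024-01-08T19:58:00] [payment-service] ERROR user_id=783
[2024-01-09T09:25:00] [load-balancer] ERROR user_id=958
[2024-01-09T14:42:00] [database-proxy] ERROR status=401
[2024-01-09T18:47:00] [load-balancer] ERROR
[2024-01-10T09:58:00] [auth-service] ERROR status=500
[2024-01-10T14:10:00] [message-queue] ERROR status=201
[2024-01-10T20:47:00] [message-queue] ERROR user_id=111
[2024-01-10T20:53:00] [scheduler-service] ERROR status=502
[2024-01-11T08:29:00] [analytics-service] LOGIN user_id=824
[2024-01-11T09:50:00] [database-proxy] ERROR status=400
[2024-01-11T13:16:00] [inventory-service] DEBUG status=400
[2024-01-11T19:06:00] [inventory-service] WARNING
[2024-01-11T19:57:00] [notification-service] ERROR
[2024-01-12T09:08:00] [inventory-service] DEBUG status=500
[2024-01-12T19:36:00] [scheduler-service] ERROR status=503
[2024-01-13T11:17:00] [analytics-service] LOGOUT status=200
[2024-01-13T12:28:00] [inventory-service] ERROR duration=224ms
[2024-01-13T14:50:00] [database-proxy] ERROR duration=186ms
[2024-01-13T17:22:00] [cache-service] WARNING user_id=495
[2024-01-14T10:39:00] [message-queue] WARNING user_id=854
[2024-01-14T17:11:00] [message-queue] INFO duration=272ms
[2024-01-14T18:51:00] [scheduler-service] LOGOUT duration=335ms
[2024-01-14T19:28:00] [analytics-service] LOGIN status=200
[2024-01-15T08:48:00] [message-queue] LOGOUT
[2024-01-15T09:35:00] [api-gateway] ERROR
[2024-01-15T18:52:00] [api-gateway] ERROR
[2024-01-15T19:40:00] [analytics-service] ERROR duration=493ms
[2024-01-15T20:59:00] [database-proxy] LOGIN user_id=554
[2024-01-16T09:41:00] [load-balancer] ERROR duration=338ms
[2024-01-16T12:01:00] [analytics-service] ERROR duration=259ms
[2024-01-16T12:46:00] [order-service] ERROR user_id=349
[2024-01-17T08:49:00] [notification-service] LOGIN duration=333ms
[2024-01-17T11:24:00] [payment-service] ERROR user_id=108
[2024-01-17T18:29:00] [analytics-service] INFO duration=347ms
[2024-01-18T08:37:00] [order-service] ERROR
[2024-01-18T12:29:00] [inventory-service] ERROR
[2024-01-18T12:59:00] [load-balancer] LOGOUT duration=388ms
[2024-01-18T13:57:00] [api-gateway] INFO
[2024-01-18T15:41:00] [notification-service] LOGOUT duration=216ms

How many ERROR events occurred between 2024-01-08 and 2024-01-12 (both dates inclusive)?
12

To filter by date range:

1. Date range: 2024-01-08 through 2024-01-12, both dates inclusive
2. Filter for ERROR events whose date falls in this range
3. Count matching events: 12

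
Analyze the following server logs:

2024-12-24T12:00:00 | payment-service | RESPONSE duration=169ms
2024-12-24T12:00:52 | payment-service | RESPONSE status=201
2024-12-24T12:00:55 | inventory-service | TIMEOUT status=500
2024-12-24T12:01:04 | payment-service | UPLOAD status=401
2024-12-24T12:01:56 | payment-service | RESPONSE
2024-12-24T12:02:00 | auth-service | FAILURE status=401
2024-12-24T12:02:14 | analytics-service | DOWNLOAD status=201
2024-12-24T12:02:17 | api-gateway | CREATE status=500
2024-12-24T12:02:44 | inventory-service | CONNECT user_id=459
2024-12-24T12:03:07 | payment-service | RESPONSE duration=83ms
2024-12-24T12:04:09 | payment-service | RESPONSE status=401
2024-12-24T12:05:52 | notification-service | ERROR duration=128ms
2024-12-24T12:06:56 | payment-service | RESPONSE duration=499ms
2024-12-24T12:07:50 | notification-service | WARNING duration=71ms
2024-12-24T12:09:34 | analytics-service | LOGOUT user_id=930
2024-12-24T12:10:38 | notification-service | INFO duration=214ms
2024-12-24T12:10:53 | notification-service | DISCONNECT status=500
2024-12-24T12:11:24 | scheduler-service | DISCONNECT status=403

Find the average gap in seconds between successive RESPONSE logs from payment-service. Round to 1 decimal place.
83.2

To calculate average interval:

1. Find all RESPONSE events for payment-service in order
2. Calculate time gaps between consecutive events
3. Compute mean of gaps: 416 / 5 = 83.2 seconds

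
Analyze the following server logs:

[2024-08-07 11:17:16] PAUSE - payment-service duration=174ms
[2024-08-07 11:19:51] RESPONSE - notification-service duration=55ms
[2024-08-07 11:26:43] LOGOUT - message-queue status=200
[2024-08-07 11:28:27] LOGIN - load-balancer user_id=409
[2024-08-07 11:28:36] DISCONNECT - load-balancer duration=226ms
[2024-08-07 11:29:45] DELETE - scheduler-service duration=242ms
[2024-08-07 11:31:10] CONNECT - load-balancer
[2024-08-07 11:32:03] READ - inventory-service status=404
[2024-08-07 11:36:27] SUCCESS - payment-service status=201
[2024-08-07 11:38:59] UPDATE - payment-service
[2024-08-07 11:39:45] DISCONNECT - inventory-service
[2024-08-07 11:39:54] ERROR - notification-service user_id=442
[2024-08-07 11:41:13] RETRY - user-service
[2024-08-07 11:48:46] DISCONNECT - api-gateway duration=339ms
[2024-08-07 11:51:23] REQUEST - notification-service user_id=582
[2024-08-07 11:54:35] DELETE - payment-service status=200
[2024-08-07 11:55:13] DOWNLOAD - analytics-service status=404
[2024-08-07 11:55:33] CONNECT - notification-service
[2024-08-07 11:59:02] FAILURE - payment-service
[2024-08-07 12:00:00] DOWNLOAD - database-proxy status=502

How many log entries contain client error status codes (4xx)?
2

To find matching entries:

1. Pattern to match: client error status codes (4xx)
2. Scan each log entry for the pattern
3. Count matches: 2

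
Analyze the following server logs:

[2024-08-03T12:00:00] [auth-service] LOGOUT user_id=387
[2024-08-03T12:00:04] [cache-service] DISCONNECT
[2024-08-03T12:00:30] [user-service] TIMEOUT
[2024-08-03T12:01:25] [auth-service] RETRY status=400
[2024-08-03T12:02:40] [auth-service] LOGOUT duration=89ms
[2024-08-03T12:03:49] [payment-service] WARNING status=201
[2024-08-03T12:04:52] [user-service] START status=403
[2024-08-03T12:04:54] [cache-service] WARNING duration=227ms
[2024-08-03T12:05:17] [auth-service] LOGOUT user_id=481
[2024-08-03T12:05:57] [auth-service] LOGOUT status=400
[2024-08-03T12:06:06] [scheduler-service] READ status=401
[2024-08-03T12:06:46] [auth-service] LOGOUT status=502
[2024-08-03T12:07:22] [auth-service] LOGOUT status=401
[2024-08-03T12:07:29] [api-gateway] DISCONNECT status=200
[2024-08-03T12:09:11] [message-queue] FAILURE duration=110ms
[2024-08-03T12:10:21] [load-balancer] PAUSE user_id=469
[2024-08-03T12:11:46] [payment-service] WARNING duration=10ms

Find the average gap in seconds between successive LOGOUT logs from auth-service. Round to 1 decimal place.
88.4

To calculate average interval:

1. Find all LOGOUT events for auth-service in order
2. Calculate time gaps between consecutive events
3. Compute mean of gaps: 442 / 5 = 88.4 seconds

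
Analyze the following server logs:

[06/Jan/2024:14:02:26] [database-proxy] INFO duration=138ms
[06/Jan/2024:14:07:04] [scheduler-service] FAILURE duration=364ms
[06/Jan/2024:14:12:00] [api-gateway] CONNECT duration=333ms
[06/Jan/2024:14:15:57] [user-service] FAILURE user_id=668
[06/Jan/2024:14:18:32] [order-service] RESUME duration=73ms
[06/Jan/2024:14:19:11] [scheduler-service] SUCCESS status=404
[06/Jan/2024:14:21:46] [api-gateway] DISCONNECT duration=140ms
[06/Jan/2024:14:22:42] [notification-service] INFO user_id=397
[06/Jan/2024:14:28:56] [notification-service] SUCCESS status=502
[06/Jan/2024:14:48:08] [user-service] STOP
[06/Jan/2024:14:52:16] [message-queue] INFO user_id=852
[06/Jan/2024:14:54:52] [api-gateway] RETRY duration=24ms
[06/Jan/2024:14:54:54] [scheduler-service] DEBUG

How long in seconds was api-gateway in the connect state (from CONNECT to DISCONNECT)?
586

To calculate state duration:

1. Find CONNECT event for api-gateway: 06/Jan/2024:14:12:00
2. Find DISCONNECT event for api-gateway: 06/Jan/2024:14:21:46
3. Calculate duration: 06/Jan/2024:14:21:46 - 06/Jan/2024:14:12:00 = 586 seconds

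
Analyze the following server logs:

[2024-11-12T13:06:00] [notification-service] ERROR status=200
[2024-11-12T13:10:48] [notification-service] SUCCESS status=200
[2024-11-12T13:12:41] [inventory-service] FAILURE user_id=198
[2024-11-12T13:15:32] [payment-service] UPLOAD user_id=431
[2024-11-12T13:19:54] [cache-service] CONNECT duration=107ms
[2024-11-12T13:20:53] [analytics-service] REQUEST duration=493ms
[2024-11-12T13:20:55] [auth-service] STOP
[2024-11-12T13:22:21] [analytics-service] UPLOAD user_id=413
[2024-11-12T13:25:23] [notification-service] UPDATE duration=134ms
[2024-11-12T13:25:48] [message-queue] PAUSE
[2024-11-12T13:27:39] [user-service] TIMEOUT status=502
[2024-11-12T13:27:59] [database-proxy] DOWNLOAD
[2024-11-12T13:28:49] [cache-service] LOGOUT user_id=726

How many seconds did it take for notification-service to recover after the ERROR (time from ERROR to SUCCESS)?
288

To calculate recovery time:

1. Find ERROR event for notification-service: 2024-11-12T13:06:00
2. Find next SUCCESS event for notification-service: 2024-11-12T13:10:48
3. Recovery time: 2024-11-12T13:10:48 - 2024-11-12T13:06:00 = 288 seconds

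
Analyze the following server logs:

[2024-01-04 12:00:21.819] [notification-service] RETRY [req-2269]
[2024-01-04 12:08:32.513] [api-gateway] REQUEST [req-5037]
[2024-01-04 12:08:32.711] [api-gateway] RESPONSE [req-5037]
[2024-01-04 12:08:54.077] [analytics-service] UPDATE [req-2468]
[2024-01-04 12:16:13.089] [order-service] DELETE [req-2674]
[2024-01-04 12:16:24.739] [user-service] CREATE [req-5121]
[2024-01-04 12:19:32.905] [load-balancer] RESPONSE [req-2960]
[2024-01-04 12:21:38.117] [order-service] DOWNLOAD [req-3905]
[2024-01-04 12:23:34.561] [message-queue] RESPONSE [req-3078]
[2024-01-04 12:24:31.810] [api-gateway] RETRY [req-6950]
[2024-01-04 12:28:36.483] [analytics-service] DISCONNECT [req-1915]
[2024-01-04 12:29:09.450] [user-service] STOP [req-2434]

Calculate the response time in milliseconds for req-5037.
198

To calculate latency:

1. Find REQUEST with id req-5037: 2024-01-04 12:08:32.513
2. Find RESPONSE with id req-5037: 2024-01-04 12:08:32.711
3. Latency: 2024-01-04 12:08:32.711 - 2024-01-04 12:08:32.513 = 198ms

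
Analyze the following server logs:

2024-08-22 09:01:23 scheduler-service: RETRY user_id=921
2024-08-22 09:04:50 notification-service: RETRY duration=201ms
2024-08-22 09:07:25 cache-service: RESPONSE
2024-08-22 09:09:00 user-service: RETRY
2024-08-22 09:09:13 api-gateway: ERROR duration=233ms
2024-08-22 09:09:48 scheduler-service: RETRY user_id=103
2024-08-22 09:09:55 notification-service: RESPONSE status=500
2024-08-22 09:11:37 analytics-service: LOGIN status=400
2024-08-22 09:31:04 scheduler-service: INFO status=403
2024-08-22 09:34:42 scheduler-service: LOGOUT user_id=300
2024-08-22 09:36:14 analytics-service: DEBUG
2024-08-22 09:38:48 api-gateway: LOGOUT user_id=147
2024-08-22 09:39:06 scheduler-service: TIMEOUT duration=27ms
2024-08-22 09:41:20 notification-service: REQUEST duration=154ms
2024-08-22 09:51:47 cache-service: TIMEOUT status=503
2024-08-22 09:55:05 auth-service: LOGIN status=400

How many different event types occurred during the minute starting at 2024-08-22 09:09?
3

To count unique event types:

1. Filter events in the minute starting at 2024-08-22 09:09
2. Extract event types from matching entries
3. Count unique types: 3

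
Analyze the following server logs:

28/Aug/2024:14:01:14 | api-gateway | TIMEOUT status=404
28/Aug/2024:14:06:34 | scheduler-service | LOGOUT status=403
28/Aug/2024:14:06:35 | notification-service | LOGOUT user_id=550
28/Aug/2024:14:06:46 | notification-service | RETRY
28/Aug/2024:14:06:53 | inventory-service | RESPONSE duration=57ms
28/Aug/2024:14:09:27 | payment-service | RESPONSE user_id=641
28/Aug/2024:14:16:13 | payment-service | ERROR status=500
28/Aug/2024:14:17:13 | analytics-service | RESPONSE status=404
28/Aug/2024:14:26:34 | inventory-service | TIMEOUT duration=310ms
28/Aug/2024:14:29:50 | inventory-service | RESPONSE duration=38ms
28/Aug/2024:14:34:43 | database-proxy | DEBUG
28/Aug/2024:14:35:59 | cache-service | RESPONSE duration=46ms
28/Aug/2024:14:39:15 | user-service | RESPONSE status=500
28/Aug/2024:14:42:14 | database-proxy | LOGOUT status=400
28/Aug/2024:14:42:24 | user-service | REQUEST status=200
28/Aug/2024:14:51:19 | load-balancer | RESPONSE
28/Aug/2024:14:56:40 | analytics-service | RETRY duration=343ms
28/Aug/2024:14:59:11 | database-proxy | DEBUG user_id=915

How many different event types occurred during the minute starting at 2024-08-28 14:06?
3

To count unique event types:

1. Filter events in the minute starting at 2024-08-28 14:06
2. Extract event types from matching entries
3. Count unique types: 3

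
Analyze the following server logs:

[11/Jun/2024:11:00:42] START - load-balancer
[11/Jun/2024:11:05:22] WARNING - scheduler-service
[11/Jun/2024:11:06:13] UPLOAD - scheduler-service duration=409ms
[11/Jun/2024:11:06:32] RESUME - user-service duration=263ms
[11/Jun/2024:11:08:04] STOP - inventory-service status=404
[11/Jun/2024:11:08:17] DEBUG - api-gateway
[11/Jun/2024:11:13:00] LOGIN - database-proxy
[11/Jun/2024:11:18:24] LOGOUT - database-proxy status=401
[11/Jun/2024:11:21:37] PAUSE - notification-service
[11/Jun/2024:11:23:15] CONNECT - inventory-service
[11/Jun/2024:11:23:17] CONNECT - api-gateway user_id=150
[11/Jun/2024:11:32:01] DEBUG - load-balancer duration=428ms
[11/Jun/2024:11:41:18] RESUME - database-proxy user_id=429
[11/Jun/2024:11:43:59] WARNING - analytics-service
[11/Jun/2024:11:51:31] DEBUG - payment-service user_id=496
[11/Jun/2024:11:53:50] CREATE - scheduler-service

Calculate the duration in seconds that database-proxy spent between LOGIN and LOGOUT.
324

To calculate state duration:

1. Find LOGIN event for database-proxy: 11/Jun/2024:11:13:00
2. Find LOGOUT event for database-proxy: 11/Jun/2024:11:18:24
3. Calculate duration: 11/Jun/2024:11:18:24 - 11/Jun/2024:11:13:00 = 324 seconds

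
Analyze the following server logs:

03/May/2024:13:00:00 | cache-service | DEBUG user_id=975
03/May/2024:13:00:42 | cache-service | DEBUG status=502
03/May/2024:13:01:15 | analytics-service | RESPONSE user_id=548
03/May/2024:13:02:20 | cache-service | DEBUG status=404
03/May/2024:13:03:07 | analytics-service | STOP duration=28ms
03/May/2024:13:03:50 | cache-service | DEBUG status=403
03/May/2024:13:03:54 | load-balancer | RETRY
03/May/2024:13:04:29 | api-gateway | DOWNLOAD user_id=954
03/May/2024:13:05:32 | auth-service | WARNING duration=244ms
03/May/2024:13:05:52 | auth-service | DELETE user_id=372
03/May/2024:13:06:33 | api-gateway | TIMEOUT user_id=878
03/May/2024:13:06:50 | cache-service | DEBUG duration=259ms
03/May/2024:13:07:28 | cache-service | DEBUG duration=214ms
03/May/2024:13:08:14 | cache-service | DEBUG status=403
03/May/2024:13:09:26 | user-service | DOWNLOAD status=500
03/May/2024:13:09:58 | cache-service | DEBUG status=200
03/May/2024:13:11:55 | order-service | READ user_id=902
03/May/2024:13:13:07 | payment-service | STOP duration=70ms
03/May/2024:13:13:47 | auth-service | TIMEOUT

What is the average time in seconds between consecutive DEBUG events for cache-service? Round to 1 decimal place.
85.4

To calculate average interval:

1. Find all DEBUG events for cache-service in order
2. Calculate time gaps between consecutive events
3. Compute mean of gaps: 598 / 7 = 85.4 seconds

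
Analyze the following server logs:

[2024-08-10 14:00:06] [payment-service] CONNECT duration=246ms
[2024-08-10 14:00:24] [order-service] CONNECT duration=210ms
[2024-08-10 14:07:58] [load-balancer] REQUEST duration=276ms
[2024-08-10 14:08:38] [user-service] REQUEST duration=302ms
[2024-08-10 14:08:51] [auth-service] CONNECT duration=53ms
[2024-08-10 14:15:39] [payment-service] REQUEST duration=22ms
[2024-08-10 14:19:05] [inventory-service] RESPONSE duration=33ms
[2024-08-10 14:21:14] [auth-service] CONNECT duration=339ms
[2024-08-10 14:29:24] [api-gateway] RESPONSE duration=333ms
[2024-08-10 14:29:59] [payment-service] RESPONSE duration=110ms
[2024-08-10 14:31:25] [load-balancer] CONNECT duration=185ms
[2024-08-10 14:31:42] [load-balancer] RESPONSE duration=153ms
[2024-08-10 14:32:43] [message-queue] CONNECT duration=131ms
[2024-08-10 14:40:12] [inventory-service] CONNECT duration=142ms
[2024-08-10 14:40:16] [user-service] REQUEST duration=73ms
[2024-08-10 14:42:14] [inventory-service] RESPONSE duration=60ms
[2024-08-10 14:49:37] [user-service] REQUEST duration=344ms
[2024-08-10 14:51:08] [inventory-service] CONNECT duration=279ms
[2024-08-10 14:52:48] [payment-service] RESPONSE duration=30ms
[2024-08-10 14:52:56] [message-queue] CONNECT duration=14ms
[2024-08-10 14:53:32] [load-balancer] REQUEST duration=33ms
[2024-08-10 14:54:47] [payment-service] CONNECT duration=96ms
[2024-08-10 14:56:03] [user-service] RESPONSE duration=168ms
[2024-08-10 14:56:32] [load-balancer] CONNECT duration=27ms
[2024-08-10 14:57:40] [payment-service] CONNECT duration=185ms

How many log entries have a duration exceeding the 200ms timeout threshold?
8

To count timeouts:

1. Threshold: 200ms
2. Extract duration from each log entry
3. Count entries where duration > 200
4. Timeout count: 8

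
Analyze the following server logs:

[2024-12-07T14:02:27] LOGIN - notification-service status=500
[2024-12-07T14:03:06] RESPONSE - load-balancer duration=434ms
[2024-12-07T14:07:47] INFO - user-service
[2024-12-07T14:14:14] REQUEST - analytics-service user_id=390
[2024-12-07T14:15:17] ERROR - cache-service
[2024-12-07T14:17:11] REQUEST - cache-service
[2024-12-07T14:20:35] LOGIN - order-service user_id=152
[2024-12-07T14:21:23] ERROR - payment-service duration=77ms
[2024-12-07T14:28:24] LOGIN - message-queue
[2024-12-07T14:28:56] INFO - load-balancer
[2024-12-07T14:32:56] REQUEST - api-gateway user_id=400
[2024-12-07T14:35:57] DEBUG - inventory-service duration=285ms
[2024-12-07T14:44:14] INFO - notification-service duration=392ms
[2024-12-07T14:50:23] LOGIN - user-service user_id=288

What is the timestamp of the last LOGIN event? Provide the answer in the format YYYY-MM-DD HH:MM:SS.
2024-12-07 14:50:23

To find the last event:

1. Filter for all LOGIN events
2. Sort by timestamp
3. Select the last one
4. Timestamp: 2024-12-07 14:50:23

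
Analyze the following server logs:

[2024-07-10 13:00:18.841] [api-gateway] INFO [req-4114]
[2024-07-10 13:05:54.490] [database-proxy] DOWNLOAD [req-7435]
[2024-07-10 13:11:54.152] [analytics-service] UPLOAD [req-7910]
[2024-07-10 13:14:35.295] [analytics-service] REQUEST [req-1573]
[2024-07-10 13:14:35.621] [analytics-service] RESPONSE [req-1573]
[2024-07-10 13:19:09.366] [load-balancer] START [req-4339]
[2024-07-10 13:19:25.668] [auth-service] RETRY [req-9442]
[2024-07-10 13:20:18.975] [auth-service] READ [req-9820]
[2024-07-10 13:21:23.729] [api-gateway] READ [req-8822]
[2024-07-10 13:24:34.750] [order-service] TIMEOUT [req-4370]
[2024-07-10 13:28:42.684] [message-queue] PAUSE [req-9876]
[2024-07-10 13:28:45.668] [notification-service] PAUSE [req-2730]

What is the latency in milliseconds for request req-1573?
326

To calculate latency:

1. Find REQUEST with id req-1573: 2024-07-10 13:14:35.295
2. Find RESPONSE with id req-1573: 2024-07-10 13:14:35.621
3. Latency: 2024-07-10 13:14:35.621 - 2024-07-10 13:14:35.295 = 326ms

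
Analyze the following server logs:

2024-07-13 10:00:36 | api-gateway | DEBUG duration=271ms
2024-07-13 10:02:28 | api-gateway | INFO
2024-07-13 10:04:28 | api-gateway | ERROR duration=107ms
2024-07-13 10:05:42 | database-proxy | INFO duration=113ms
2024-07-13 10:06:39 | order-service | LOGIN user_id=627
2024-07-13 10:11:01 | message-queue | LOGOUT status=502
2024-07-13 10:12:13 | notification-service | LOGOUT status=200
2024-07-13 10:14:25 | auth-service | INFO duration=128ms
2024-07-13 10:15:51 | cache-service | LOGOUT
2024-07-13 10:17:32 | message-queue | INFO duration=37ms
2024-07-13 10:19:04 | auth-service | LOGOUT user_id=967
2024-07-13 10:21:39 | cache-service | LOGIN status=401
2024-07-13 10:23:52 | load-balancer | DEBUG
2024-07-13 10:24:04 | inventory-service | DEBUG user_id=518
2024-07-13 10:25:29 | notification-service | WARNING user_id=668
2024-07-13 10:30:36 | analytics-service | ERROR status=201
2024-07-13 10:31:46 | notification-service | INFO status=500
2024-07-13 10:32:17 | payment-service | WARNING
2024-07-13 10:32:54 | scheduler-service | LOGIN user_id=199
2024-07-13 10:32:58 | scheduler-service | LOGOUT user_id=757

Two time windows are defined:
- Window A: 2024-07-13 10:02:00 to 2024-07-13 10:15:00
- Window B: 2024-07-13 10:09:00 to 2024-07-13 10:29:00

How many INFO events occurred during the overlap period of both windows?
1

To find overlap events:

1. Window A: 2024-07-13 10:02:00 to 2024-07-13 10:15:00
2. Window B: 2024-07-13 10:09:00 to 2024-07-13 10:29:00
3. Overlap period: 2024-07-13 10:09:00 to 2024-07-13 10:15:00
4. Count INFO events in overlap: 1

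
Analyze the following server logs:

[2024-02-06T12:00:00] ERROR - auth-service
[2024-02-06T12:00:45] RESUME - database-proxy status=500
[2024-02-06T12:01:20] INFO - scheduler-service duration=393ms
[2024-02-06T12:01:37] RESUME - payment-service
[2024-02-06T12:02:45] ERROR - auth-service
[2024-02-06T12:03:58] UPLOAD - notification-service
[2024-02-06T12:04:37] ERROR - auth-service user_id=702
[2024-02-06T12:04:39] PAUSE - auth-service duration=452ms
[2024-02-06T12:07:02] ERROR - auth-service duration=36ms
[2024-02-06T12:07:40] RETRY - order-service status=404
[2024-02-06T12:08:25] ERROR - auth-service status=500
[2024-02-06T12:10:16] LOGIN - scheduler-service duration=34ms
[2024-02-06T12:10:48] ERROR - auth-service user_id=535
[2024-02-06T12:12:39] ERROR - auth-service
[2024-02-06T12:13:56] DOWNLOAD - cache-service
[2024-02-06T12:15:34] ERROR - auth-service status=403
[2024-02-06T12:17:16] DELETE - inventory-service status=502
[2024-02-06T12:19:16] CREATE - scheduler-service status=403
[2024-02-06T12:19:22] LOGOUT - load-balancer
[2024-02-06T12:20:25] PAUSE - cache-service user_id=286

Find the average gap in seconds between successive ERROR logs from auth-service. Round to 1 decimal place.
133.4

To calculate average interval:

1. Find all ERROR events for auth-service in order
2. Calculate time gaps between consecutive events
3. Compute mean of gaps: 934 / 7 = 133.4 seconds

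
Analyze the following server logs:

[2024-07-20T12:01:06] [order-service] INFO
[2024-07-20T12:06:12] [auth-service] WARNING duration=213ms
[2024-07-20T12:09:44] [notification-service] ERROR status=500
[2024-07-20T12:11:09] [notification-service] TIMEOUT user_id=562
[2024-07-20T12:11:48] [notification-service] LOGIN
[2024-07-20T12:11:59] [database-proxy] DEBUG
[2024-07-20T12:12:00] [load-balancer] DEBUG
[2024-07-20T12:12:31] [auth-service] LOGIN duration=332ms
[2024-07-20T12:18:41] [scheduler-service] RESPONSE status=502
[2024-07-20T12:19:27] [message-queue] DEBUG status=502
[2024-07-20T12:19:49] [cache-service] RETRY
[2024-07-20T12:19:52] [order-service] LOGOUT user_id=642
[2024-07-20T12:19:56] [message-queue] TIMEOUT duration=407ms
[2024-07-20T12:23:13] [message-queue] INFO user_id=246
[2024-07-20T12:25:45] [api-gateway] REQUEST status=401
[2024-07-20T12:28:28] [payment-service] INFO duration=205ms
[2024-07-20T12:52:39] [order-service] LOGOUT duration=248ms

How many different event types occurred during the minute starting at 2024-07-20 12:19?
4

To count unique event types:

1. Filter events in the minute starting at 2024-07-20 12:19
2. Extract event types from matching entries
3. Count unique types: 4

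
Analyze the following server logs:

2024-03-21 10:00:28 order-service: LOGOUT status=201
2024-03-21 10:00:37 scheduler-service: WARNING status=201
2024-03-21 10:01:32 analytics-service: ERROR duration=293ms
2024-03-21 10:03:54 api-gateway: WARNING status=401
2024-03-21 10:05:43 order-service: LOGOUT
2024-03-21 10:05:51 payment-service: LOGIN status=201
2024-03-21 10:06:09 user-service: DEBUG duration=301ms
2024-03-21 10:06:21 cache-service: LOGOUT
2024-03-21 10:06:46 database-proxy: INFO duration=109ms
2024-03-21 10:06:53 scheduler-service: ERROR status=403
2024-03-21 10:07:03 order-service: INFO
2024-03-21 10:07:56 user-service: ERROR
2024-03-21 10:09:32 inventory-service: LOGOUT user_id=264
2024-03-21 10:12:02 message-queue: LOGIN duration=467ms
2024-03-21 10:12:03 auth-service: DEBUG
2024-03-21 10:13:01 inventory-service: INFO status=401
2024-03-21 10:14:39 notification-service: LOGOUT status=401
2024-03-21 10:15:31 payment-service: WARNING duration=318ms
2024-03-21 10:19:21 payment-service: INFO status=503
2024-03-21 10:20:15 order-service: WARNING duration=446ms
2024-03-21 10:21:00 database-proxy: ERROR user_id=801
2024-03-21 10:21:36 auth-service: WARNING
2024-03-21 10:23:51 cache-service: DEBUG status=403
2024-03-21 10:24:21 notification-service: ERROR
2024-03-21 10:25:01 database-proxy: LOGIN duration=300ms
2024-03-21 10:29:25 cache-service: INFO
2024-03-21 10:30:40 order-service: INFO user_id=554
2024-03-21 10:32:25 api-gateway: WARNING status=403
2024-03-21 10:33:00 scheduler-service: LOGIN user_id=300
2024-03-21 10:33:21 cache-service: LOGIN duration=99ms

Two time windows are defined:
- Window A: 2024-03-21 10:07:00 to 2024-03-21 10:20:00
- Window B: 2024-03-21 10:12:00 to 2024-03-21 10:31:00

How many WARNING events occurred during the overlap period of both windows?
1

To find overlap events:

1. Window A: 2024-03-21 10:07:00 to 2024-03-21 10:20:00
2. Window B: 2024-03-21 10:12:00 to 2024-03-21 10:31:00
3. Overlap period: 2024-03-21 10:12:00 to 2024-03-21 10:20:00
4. Count WARNING events in overlap: 1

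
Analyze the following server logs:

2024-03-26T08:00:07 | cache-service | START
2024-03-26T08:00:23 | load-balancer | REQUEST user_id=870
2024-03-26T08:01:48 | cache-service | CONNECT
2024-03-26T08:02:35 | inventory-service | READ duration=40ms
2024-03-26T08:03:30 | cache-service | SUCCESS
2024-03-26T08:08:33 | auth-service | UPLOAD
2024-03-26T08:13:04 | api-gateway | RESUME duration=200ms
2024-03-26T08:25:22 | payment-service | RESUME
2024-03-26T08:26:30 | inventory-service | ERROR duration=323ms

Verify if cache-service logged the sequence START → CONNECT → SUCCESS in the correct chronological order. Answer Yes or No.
Yes

To verify sequence order:

1. Find all events in sequence START → CONNECT → SUCCESS for cache-service
2. Extract their timestamps
3. Check if timestamps are in ascending order
4. Result: Yes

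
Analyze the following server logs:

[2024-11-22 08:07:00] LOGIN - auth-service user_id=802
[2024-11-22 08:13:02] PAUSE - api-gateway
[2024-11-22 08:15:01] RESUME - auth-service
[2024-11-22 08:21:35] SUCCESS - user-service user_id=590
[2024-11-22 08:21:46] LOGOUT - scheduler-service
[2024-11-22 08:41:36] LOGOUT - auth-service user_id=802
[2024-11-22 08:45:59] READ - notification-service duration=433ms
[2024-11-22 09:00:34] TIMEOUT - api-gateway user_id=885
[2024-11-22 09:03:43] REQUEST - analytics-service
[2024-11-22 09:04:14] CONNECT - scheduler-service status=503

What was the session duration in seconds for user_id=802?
2076

To calculate session duration:

1. Find LOGIN event for user_id=802: 2024-11-22 08:07:00
2. Find LOGOUT event for user_id=802: 2024-11-22 08:41:36
3. Session duration: 2024-11-22 08:41:36 - 2024-11-22 08:07:00 = 2076 seconds (34 minutes)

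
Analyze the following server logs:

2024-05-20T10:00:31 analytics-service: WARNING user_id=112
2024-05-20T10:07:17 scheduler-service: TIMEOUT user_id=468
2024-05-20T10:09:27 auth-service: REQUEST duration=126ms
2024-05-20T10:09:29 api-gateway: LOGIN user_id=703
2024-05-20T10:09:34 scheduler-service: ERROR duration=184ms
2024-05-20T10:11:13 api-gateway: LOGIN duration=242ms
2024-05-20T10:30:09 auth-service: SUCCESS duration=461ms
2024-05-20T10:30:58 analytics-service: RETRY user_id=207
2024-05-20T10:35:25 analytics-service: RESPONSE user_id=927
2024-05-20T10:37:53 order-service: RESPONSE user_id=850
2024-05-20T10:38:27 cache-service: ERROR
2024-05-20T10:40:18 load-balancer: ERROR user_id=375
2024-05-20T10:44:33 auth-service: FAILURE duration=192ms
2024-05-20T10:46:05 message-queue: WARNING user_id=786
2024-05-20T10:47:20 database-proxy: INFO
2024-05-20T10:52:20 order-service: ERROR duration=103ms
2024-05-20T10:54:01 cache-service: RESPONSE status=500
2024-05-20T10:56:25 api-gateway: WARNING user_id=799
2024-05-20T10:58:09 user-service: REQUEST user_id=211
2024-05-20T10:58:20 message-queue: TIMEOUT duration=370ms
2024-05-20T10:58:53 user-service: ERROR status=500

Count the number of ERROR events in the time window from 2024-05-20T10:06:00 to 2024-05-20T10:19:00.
1

To count events in the time window:

1. Window boundaries: 2024-05-20T10:06:00 to 2024-05-20T10:19:00
2. Filter for ERROR events within this window
3. Count matching events: 1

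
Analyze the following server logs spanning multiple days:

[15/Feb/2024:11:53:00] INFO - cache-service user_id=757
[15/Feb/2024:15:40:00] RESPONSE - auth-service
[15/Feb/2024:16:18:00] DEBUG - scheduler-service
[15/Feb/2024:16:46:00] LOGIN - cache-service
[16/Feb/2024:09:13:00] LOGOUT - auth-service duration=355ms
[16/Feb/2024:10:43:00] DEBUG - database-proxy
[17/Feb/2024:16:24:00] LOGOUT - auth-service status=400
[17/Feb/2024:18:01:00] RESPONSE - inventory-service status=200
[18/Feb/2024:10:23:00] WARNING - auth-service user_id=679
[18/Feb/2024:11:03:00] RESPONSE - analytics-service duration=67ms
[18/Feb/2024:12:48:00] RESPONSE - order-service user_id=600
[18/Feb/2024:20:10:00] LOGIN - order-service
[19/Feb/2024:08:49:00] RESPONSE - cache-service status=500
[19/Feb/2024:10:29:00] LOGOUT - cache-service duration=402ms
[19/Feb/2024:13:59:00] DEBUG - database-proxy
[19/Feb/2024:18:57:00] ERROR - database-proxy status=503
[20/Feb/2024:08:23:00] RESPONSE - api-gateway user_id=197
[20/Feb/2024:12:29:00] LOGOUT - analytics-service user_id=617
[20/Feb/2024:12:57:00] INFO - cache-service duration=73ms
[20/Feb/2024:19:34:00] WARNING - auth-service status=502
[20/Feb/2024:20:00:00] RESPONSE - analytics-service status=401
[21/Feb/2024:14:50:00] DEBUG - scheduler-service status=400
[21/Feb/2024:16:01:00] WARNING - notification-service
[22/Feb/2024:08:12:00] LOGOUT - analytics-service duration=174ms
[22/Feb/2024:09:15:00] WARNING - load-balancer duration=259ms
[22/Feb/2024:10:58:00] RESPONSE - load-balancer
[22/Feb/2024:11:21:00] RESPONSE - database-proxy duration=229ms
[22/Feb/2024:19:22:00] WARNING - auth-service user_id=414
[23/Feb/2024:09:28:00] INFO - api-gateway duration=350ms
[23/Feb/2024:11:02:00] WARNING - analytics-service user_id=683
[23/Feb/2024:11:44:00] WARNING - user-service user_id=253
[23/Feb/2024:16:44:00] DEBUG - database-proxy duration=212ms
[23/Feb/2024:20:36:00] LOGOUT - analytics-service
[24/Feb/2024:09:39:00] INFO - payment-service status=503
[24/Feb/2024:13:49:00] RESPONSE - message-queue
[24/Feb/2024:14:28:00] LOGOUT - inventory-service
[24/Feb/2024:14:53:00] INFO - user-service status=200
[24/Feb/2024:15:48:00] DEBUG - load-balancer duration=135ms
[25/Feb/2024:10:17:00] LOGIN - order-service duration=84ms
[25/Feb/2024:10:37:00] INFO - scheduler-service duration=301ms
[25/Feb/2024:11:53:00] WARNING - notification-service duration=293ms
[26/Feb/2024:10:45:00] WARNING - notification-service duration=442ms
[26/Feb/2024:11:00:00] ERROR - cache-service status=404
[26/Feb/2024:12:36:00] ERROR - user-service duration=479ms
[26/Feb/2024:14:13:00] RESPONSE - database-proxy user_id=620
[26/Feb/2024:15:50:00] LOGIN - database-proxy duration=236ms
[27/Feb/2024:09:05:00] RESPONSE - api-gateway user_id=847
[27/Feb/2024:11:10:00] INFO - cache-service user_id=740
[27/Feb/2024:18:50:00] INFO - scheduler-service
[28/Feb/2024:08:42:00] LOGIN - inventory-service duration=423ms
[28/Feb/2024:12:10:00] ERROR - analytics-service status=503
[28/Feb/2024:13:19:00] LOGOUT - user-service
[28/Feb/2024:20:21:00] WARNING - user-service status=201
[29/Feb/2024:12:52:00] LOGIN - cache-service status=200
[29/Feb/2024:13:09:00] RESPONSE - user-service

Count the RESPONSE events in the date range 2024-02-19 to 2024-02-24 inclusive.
6

To filter by date range:

1. Date range: 2024-02-19 through 2024-02-24, both dates inclusive
2. Filter for RESPONSE events whose date falls in this range
3. Count matching events: 6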